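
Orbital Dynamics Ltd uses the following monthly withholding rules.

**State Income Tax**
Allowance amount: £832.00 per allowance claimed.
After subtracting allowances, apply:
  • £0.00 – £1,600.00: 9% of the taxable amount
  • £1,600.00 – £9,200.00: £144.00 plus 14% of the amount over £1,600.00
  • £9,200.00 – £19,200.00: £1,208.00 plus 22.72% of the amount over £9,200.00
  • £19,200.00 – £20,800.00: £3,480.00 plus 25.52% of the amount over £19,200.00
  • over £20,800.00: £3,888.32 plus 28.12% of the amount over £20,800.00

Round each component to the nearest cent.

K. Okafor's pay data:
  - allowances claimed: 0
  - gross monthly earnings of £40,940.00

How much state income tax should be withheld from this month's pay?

£9,551.69

State Income Tax: taxable = £40,940.00
  £3,888.32 + 28.12% × (£40,940.00 − £20,800.00) = £3,888.32 + 28.12% × £20,140.00 = £9,551.69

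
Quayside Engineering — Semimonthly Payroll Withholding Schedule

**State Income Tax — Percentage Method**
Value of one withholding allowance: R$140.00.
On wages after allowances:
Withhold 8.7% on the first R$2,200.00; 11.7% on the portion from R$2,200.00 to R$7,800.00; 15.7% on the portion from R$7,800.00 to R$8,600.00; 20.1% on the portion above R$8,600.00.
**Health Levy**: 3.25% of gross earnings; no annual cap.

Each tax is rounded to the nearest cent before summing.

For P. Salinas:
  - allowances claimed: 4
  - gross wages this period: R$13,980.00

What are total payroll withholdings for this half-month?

R$2,395.37

State Income Tax: taxable = R$13,980.00 − 4×R$140.00 = R$13,420.00
  R$972.20 + 20.1% × (R$13,420.00 − R$8,600.00) = R$972.20 + 20.1% × R$4,820.00 = R$1,941.02
Health Levy: 3.25% × R$13,980.00 = R$454.35
Total: R$1,941.02 + R$454.35 = R$2,395.37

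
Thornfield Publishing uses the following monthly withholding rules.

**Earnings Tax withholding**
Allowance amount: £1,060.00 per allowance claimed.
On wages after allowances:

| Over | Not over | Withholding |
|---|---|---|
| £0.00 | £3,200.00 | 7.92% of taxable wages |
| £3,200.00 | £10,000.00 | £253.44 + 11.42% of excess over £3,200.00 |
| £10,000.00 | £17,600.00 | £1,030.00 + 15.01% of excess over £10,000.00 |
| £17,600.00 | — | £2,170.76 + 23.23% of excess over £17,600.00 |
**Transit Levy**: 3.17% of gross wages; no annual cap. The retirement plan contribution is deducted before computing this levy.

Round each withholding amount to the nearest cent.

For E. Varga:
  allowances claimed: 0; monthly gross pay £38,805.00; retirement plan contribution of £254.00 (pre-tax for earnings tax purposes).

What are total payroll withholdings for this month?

£8,259.75

Earnings Tax: taxable = £38,805.00 − £254.00 = £38,551.00
  £2,170.76 + 23.23% × (£38,551.00 − £17,600.00) = £2,170.76 + 23.23% × £20,951.00 = £7,037.68
Transit Levy: 3.17% × £38,551.00 = £1,222.07
Total: £7,037.68 + £1,222.07 = £8,259.75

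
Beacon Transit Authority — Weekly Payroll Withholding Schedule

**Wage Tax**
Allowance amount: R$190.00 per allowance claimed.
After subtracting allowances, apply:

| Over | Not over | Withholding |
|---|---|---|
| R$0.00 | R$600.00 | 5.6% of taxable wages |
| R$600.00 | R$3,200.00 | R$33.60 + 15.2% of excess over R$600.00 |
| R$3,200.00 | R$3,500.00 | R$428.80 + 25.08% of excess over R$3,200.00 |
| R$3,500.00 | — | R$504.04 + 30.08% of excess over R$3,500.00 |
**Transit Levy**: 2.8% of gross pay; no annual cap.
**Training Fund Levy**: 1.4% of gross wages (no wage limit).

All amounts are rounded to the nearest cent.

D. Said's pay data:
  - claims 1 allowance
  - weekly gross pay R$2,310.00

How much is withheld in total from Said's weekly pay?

R$361.66

Wage Tax: taxable = R$2,310.00 − 1×R$190.00 = R$2,120.00
  R$33.60 + 15.2% × (R$2,120.00 − R$600.00) = R$33.60 + 15.2% × R$1,520.00 = R$264.64
Transit Levy: 2.8% × R$2,310.00 = R$64.68
Training Fund Levy: 1.4% × R$2,310.00 = R$32.34
Total: R$264.64 + R$64.68 + R$32.34 = R$361.66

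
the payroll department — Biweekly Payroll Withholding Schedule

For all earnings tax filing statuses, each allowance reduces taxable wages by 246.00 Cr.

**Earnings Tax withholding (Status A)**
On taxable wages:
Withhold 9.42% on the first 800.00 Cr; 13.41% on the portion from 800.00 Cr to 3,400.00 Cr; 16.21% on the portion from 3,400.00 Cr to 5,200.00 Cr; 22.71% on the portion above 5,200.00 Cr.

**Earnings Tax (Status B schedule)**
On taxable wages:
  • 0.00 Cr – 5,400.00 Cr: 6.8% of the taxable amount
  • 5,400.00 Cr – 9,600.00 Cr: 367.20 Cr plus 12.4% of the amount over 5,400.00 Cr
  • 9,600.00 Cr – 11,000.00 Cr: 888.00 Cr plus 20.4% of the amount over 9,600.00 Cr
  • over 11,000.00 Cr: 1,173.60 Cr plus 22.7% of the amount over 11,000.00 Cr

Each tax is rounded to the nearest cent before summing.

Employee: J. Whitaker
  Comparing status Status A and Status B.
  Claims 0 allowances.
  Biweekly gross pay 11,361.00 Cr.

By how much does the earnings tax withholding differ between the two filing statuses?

Earnings Tax (Status A): taxable = 11,361.00 Cr
  715.80 Cr + 22.71% × (11,361.00 Cr − 5,200.00 Cr) = 715.80 Cr + 22.71% × 6,161.00 Cr = 2,114.96 Cr
Earnings Tax (Status B): taxable = 11,361.00 Cr
  1,173.60 Cr + 22.7% × (11,361.00 Cr − 11,000.00 Cr) = 1,173.60 Cr + 22.7% × 361.00 Cr = 1,255.55 Cr
Difference: |2,114.96 Cr − 1,255.55 Cr| = 859.41 Cr (higher under Status A)

859.41 Cr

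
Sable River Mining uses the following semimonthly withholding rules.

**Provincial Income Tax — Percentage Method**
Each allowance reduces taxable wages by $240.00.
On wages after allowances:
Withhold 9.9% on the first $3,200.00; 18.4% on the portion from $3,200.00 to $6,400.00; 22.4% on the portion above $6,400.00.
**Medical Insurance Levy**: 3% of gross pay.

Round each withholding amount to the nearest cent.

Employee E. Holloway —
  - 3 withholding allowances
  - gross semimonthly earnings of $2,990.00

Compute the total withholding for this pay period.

$314.43

Provincial Income Tax: taxable = $2,990.00 − 3×$240.00 = $2,270.00
  9.9% × $2,270.00 = $224.73
Medical Insurance Levy: 3% × $2,990.00 = $89.70
Total: $224.73 + $89.70 = $314.43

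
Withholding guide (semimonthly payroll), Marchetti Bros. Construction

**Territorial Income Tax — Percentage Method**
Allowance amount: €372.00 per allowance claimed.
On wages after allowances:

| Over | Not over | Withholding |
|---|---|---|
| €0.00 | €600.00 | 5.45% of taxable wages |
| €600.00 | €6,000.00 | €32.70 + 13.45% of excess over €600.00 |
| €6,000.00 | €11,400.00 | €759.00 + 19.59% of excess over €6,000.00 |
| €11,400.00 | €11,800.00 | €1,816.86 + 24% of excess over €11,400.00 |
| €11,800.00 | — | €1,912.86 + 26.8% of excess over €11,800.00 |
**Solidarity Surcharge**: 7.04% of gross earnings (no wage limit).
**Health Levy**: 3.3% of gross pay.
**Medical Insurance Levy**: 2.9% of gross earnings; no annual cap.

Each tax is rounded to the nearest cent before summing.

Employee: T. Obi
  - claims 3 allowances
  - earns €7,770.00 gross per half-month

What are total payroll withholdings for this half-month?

€1,915.87

Territorial Income Tax: taxable = €7,770.00 − 3×€372.00 = €6,654.00
  €759.00 + 19.59% × (€6,654.00 − €6,000.00) = €759.00 + 19.59% × €654.00 = €887.12
Solidarity Surcharge: 7.04% × €7,770.00 = €547.01
Health Levy: 3.3% × €7,770.00 = €256.41
Medical Insurance Levy: 2.9% × €7,770.00 = €225.33
Total: €887.12 + €547.01 + €256.41 + €225.33 = €1,915.87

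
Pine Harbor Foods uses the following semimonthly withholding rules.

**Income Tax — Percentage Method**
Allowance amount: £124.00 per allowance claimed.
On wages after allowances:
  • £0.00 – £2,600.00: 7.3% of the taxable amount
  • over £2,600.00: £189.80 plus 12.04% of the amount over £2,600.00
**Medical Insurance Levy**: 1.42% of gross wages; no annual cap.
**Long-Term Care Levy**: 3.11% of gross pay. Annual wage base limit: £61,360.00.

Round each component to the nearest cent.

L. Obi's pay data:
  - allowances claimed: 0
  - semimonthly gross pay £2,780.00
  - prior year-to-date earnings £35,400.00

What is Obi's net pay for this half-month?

£2,442.59

Income Tax: taxable = £2,780.00
  £189.80 + 12.04% × (£2,780.00 − £2,600.00) = £189.80 + 12.04% × £180.00 = £211.47
Medical Insurance Levy: 1.42% × £2,780.00 = £39.48
Long-Term Care Levy: 3.11% × £2,780.00 = £86.46
Total withheld: £211.47 + £39.48 + £86.46 = £337.41
Net pay: £2,780.00 − £337.41 = £2,442.59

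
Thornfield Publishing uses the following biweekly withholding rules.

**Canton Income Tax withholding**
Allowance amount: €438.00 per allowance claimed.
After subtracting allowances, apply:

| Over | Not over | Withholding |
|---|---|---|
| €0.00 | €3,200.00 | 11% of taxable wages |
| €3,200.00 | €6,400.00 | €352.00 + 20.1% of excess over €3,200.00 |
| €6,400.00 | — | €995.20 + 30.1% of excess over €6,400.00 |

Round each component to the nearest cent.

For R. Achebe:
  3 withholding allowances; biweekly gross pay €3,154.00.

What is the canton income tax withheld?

Canton Income Tax: taxable = €3,154.00 − 3×€438.00 = €1,840.00
  11% × €1,840.00 = €202.40

€202.40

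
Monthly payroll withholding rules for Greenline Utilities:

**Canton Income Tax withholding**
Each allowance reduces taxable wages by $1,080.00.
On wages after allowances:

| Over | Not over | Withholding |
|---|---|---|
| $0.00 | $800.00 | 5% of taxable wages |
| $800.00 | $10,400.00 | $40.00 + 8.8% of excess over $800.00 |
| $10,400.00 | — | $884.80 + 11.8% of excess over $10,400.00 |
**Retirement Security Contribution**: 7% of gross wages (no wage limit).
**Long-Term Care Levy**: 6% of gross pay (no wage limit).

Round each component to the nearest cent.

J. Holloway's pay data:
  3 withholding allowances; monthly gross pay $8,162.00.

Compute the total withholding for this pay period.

Canton Income Tax: taxable = $8,162.00 − 3×$1,080.00 = $4,922.00
  $40.00 + 8.8% × ($4,922.00 − $800.00) = $40.00 + 8.8% × $4,122.00 = $402.74
Retirement Security Contribution: 7% × $8,162.00 = $571.34
Long-Term Care Levy: 6% × $8,162.00 = $489.72
Total: $402.74 + $571.34 + $489.72 = $1,463.80

$1,463.80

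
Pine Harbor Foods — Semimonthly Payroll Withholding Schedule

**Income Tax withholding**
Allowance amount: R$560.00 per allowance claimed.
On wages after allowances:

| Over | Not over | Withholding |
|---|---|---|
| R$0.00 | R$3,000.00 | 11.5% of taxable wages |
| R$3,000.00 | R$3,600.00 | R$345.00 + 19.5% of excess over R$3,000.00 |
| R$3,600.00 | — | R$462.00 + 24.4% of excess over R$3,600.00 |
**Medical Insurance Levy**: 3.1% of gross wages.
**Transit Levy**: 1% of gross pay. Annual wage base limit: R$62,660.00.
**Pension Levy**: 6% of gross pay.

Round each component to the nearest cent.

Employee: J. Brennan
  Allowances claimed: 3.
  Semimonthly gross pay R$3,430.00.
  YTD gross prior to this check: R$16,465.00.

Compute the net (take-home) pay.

Income Tax: taxable = R$3,430.00 − 3×R$560.00 = R$1,750.00
  11.5% × R$1,750.00 = R$201.25
Medical Insurance Levy: 3.1% × R$3,430.00 = R$106.33
Transit Levy: 1% × R$3,430.00 = R$34.30
Pension Levy: 6% × R$3,430.00 = R$205.80
Total withheld: R$201.25 + R$106.33 + R$34.30 + R$205.80 = R$547.68
Net pay: R$3,430.00 − R$547.68 = R$2,882.32

R$2,882.32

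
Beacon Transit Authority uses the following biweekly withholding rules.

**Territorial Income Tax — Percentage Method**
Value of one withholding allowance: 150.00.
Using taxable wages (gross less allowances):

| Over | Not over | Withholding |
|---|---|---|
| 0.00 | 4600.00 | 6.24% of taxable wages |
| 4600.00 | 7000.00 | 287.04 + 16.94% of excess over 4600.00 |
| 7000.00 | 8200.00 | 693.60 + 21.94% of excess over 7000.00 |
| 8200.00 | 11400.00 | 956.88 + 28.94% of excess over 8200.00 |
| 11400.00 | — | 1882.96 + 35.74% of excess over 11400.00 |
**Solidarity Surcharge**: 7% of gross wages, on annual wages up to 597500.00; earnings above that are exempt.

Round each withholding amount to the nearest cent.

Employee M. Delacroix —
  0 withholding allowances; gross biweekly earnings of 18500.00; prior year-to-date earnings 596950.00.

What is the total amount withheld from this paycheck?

4459.00

Territorial Income Tax: taxable = 18500.00
  1882.96 + 35.74% × (18500.00 − 11400.00) = 1882.96 + 35.74% × 7100.00 = 4420.50
Solidarity Surcharge: cap 597500.00 − YTD 596950.00 = 550.00 subject; 7% × 550.00 = 38.50
Total: 4420.50 + 38.50 = 4459.00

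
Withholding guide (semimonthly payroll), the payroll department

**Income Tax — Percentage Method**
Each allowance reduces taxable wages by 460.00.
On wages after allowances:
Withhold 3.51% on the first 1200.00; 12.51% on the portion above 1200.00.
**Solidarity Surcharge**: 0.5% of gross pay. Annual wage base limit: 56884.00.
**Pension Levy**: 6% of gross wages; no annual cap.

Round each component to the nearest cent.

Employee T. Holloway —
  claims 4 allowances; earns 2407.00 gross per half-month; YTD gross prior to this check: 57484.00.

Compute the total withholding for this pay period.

164.32

Income Tax: taxable = 2407.00 − 4×460.00 = 567.00
  3.51% × 567.00 = 19.90
Solidarity Surcharge: YTD 57484.00 ≥ cap 56884.00 → 0.00
Pension Levy: 6% × 2407.00 = 144.42
Total: 19.90 + 0.00 + 144.42 = 164.32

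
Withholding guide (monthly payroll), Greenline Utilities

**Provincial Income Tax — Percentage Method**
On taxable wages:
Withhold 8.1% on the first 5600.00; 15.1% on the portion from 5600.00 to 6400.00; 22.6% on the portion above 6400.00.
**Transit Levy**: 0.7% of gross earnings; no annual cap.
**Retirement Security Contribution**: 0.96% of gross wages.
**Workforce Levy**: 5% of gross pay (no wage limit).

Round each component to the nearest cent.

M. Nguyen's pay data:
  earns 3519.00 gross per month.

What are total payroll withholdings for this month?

Provincial Income Tax: taxable = 3519.00
  8.1% × 3519.00 = 285.04
Transit Levy: 0.7% × 3519.00 = 24.63
Retirement Security Contribution: 0.96% × 3519.00 = 33.78
Workforce Levy: 5% × 3519.00 = 175.95
Total: 285.04 + 24.63 + 33.78 + 175.95 = 519.40

519.40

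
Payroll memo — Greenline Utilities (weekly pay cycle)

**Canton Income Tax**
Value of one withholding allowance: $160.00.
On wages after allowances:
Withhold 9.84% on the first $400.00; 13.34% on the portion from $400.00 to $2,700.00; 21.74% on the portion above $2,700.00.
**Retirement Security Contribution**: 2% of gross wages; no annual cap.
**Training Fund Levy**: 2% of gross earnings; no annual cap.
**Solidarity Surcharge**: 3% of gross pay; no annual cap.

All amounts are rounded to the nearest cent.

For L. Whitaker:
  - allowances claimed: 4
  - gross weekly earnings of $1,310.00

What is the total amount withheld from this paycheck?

Canton Income Tax: taxable = $1,310.00 − 4×$160.00 = $670.00
  $39.36 + 13.34% × ($670.00 − $400.00) = $39.36 + 13.34% × $270.00 = $75.38
Retirement Security Contribution: 2% × $1,310.00 = $26.20
Training Fund Levy: 2% × $1,310.00 = $26.20
Solidarity Surcharge: 3% × $1,310.00 = $39.30
Total: $75.38 + $26.20 + $26.20 + $39.30 = $167.08

$167.08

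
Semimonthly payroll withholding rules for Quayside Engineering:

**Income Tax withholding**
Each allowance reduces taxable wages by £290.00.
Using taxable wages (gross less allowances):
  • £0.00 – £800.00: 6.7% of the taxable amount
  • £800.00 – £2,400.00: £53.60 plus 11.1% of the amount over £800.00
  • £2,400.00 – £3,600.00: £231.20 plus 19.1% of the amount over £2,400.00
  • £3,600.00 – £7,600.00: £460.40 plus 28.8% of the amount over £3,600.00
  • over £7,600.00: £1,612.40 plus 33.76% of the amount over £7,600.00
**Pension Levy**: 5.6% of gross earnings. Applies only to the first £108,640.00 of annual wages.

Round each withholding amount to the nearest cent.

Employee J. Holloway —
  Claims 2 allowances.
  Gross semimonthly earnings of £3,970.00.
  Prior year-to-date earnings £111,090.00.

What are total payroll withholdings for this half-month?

£420.29

Income Tax: taxable = £3,970.00 − 2×£290.00 = £3,390.00
  £231.20 + 19.1% × (£3,390.00 − £2,400.00) = £231.20 + 19.1% × £990.00 = £420.29
Pension Levy: YTD £111,090.00 ≥ cap £108,640.00 → £0.00
Total: £420.29 + £0.00 = £420.29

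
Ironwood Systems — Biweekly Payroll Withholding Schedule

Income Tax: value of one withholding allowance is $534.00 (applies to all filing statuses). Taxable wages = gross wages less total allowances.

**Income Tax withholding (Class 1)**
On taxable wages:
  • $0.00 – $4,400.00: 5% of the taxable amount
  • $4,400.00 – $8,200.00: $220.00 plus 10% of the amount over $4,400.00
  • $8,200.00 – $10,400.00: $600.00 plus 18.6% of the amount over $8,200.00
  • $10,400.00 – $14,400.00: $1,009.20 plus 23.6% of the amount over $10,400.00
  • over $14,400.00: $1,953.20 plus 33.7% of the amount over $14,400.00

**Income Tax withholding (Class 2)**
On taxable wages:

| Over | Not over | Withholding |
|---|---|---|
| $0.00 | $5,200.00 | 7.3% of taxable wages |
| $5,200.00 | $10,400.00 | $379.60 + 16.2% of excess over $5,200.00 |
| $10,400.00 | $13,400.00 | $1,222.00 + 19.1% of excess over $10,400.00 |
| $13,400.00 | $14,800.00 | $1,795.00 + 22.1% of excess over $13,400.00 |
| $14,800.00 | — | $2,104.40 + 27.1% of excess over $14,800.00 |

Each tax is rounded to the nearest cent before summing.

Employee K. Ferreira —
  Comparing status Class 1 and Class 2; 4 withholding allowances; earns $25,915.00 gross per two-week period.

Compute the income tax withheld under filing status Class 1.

Income Tax (Class 1): taxable = $25,915.00 − 4×$534.00 = $23,779.00
  $1,953.20 + 33.7% × ($23,779.00 − $14,400.00) = $1,953.20 + 33.7% × $9,379.00 = $5,113.92

$5,113.92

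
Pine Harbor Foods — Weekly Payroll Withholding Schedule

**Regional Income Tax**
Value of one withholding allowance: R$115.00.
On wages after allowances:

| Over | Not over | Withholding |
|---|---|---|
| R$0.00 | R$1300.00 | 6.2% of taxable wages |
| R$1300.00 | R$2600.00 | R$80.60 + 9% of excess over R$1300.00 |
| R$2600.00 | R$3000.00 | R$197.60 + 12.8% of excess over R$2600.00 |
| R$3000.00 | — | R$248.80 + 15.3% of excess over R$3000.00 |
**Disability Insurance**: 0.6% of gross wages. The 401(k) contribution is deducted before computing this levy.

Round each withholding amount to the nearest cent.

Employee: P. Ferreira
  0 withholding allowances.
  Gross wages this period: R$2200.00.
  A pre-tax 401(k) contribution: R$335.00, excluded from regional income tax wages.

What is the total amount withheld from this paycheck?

Regional Income Tax: taxable = R$2200.00 − R$335.00 = R$1865.00
  R$80.60 + 9% × (R$1865.00 − R$1300.00) = R$80.60 + 9% × R$565.00 = R$131.45
Disability Insurance: 0.6% × R$1865.00 = R$11.19
Total: R$131.45 + R$11.19 = R$142.64

R$142.64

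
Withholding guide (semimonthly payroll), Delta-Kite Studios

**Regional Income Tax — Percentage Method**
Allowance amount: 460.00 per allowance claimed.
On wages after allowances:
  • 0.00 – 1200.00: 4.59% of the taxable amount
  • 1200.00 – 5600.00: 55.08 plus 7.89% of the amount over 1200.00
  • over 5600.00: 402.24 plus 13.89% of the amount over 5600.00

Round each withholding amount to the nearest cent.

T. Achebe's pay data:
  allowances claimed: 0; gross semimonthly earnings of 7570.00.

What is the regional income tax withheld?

Regional Income Tax: taxable = 7570.00
  402.24 + 13.89% × (7570.00 − 5600.00) = 402.24 + 13.89% × 1970.00 = 675.87

675.87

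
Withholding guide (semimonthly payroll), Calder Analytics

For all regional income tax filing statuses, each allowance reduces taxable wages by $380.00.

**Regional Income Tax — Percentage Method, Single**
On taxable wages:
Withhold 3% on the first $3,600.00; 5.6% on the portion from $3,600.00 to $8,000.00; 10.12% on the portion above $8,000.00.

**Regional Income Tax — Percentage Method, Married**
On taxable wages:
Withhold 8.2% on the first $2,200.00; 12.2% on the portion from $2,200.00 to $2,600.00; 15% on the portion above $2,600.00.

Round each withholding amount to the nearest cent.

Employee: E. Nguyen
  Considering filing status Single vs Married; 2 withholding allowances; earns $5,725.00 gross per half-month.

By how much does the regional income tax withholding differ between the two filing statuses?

$399.51

Regional Income Tax (Single): taxable = $5,725.00 − 2×$380.00 = $4,965.00
  $108.00 + 5.6% × ($4,965.00 − $3,600.00) = $108.00 + 5.6% × $1,365.00 = $184.44
Regional Income Tax (Married): taxable = $5,725.00 − 2×$380.00 = $4,965.00
  $229.20 + 15% × ($4,965.00 − $2,600.00) = $229.20 + 15% × $2,365.00 = $583.95
Difference: |$184.44 − $583.95| = $399.51 (higher under Married)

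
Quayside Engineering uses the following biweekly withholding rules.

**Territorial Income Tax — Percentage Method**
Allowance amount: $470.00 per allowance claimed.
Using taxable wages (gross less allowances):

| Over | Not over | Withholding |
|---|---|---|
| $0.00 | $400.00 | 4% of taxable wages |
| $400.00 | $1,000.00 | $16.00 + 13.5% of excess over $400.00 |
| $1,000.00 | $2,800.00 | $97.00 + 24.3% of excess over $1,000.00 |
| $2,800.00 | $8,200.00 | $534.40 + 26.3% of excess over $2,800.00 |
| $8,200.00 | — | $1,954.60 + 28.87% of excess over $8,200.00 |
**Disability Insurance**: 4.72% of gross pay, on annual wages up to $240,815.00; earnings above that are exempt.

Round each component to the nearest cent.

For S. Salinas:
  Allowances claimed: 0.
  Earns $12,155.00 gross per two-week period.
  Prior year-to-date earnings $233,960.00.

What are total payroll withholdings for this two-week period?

$3,419.97

Territorial Income Tax: taxable = $12,155.00
  $1,954.60 + 28.87% × ($12,155.00 − $8,200.00) = $1,954.60 + 28.87% × $3,955.00 = $3,096.41
Disability Insurance: cap $240,815.00 − YTD $233,960.00 = $6,855.00 subject; 4.72% × $6,855.00 = $323.56
Total: $3,096.41 + $323.56 = $3,419.97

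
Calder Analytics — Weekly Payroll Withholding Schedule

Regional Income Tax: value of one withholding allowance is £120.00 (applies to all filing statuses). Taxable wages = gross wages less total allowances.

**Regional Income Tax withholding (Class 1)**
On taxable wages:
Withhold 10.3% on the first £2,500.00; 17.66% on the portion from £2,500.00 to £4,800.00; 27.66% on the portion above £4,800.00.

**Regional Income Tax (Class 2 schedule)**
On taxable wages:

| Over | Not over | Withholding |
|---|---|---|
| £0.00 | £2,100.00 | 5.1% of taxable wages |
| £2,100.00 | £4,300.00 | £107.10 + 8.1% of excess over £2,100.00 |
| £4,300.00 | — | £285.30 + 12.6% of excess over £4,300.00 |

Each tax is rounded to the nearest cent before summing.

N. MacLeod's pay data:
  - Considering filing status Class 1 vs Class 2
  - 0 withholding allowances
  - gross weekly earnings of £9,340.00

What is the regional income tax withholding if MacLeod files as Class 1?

Regional Income Tax (Class 1): taxable = £9,340.00
  £663.68 + 27.66% × (£9,340.00 − £4,800.00) = £663.68 + 27.66% × £4,540.00 = £1,919.44

£1,919.44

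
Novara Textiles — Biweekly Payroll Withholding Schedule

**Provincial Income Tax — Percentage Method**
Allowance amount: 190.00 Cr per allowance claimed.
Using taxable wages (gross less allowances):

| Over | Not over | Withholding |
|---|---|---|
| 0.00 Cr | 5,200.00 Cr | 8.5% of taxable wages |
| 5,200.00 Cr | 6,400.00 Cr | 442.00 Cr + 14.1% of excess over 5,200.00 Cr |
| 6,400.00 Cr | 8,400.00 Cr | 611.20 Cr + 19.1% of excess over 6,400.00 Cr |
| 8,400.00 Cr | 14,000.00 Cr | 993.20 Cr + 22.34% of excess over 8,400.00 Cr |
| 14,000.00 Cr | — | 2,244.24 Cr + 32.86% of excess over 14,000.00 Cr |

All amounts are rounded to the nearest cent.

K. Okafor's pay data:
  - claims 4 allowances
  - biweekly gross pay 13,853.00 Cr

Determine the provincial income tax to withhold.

2,041.62 Cr

Provincial Income Tax: taxable = 13,853.00 Cr − 4×190.00 Cr = 13,093.00 Cr
  993.20 Cr + 22.34% × (13,093.00 Cr − 8,400.00 Cr) = 993.20 Cr + 22.34% × 4,693.00 Cr = 2,041.62 Cr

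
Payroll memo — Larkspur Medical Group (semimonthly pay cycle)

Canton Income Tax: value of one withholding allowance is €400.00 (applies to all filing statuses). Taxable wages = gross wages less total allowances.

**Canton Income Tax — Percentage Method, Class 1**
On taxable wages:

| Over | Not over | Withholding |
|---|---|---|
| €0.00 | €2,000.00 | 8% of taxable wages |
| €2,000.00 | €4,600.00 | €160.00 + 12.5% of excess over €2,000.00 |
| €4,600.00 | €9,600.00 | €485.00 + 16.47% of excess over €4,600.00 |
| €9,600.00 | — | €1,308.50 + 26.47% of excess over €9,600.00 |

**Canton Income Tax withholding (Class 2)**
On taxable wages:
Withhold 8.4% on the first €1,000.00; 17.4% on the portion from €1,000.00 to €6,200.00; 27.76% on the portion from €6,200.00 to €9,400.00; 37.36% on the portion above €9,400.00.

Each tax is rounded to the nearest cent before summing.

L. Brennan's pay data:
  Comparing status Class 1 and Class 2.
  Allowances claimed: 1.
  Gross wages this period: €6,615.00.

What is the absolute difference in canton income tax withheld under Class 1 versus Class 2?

€241.97

Canton Income Tax (Class 1): taxable = €6,615.00 − 1×€400.00 = €6,215.00
  €485.00 + 16.47% × (€6,215.00 − €4,600.00) = €485.00 + 16.47% × €1,615.00 = €750.99
Canton Income Tax (Class 2): taxable = €6,615.00 − 1×€400.00 = €6,215.00
  €988.80 + 27.76% × (€6,215.00 − €6,200.00) = €988.80 + 27.76% × €15.00 = €992.96
Difference: |€750.99 − €992.96| = €241.97 (higher under Class 2)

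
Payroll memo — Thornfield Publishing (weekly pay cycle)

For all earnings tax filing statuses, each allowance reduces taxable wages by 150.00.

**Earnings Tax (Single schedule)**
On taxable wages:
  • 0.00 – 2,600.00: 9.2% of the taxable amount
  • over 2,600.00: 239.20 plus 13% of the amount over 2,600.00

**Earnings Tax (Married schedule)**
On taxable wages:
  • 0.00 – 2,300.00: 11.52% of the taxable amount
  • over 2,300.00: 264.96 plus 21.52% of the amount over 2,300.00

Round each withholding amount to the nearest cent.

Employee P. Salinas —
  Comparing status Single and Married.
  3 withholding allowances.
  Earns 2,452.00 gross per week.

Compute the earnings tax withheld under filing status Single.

Earnings Tax (Single): taxable = 2,452.00 − 3×150.00 = 2,002.00
  9.2% × 2,002.00 = 184.18

184.18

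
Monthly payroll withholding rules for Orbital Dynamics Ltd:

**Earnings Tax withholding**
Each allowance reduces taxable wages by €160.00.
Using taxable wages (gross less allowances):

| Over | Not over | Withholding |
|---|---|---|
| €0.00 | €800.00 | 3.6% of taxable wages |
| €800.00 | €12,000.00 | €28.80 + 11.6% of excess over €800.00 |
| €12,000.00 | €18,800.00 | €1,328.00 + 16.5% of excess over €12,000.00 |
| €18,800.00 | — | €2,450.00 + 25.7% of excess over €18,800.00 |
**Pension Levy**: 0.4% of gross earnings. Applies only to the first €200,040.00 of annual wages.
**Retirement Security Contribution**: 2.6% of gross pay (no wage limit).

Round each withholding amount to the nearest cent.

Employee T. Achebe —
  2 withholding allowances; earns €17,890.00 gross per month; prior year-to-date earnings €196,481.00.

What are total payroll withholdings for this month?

€2,726.43

Earnings Tax: taxable = €17,890.00 − 2×€160.00 = €17,570.00
  €1,328.00 + 16.5% × (€17,570.00 − €12,000.00) = €1,328.00 + 16.5% × €5,570.00 = €2,247.05
Pension Levy: cap €200,040.00 − YTD €196,481.00 = €3,559.00 subject; 0.4% × €3,559.00 = €14.24
Retirement Security Contribution: 2.6% × €17,890.00 = €465.14
Total: €2,247.05 + €14.24 + €465.14 = €2,726.43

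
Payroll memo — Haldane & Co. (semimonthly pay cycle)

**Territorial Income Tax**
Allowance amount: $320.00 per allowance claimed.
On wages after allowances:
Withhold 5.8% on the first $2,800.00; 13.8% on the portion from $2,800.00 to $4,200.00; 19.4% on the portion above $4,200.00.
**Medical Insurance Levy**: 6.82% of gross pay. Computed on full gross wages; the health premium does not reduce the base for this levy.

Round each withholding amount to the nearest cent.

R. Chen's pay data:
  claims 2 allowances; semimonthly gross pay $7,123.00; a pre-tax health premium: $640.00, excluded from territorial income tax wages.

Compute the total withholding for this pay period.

$1,160.13

Territorial Income Tax: taxable = $7,123.00 − $640.00 − 2×$320.00 = $5,843.00
  $355.60 + 19.4% × ($5,843.00 − $4,200.00) = $355.60 + 19.4% × $1,643.00 = $674.34
Medical Insurance Levy: 6.82% × $7,123.00 = $485.79
Total: $674.34 + $485.79 = $1,160.13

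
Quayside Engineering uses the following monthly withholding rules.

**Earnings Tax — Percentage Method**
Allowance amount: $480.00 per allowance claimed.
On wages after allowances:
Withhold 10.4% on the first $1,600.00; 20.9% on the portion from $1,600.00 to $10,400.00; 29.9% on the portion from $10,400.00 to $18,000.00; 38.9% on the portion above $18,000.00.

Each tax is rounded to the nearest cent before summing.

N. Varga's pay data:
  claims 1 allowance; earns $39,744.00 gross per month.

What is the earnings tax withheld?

Earnings Tax: taxable = $39,744.00 − 1×$480.00 = $39,264.00
  $4,278.00 + 38.9% × ($39,264.00 − $18,000.00) = $4,278.00 + 38.9% × $21,264.00 = $12,549.70

$12,549.70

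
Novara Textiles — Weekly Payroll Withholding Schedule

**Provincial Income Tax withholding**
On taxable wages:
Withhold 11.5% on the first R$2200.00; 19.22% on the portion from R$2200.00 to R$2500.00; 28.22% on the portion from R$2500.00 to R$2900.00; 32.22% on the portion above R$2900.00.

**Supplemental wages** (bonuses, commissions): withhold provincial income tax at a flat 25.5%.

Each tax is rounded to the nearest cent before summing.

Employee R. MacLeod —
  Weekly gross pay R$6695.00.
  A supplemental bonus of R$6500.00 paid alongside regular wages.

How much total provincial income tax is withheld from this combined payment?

R$3303.79

Provincial Income Tax: taxable = R$6695.00
  R$423.54 + 32.22% × (R$6695.00 − R$2900.00) = R$423.54 + 32.22% × R$3795.00 = R$1646.29
Supplemental (25.5% flat on bonus): 25.5% × R$6500.00 = R$1657.50
Total provincial income tax: R$1646.29 + R$1657.50 = R$3303.79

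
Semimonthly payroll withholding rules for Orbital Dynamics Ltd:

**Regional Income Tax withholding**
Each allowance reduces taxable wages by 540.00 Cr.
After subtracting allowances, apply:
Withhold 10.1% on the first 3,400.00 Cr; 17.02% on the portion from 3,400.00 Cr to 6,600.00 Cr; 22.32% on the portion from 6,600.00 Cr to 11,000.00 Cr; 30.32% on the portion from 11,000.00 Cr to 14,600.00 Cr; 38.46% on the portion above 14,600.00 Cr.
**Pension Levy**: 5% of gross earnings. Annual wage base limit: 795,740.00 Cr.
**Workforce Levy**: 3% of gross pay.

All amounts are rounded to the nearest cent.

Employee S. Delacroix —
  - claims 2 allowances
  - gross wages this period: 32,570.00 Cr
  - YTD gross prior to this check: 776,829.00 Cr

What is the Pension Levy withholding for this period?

945.55 Cr

Pension Levy: cap 795,740.00 Cr − YTD 776,829.00 Cr = 18,911.00 Cr subject; 5% × 18,911.00 Cr = 945.55 Cr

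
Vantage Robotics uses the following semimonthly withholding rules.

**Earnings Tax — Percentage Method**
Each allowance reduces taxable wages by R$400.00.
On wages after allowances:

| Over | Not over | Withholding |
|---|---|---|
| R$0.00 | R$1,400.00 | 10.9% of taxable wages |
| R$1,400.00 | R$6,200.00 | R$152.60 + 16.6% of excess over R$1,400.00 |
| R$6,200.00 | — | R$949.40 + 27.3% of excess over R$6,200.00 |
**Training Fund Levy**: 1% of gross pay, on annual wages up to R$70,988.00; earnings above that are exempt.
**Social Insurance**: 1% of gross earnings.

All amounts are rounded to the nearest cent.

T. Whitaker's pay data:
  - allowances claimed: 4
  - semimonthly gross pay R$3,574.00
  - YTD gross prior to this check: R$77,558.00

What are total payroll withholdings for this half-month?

Earnings Tax: taxable = R$3,574.00 − 4×R$400.00 = R$1,974.00
  R$152.60 + 16.6% × (R$1,974.00 − R$1,400.00) = R$152.60 + 16.6% × R$574.00 = R$247.88
Training Fund Levy: YTD R$77,558.00 ≥ cap R$70,988.00 → R$0.00
Social Insurance: 1% × R$3,574.00 = R$35.74
Total: R$247.88 + R$0.00 + R$35.74 = R$283.62

R$283.62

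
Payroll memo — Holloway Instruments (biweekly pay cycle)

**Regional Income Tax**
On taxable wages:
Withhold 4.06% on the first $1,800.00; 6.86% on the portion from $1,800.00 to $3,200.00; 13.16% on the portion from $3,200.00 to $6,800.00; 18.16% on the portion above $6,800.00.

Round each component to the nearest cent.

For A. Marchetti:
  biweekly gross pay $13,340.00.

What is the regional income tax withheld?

$1,830.54

Regional Income Tax: taxable = $13,340.00
  $642.88 + 18.16% × ($13,340.00 − $6,800.00) = $642.88 + 18.16% × $6,540.00 = $1,830.54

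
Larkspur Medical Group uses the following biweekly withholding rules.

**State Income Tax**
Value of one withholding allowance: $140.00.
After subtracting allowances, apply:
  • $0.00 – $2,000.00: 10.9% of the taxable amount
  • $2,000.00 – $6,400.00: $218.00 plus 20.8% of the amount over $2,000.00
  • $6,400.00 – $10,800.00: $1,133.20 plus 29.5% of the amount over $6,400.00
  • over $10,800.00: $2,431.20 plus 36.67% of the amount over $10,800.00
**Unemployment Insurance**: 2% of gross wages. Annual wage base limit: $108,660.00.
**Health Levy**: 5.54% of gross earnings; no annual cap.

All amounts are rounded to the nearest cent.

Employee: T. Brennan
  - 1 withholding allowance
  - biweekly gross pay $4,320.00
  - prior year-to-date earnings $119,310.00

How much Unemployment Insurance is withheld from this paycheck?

Unemployment Insurance: YTD $119,310.00 ≥ cap $108,660.00 → $0.00

$0.00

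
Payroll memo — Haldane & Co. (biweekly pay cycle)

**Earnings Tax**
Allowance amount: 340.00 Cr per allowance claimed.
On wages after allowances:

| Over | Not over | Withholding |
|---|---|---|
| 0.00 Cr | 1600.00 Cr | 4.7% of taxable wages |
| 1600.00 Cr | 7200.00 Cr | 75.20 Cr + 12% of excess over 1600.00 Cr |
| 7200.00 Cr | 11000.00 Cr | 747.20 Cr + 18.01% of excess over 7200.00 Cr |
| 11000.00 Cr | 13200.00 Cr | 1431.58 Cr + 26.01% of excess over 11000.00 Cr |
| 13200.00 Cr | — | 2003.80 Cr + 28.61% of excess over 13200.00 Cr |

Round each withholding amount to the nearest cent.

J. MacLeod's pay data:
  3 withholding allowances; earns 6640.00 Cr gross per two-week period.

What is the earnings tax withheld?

Earnings Tax: taxable = 6640.00 Cr − 3×340.00 Cr = 5620.00 Cr
  75.20 Cr + 12% × (5620.00 Cr − 1600.00 Cr) = 75.20 Cr + 12% × 4020.00 Cr = 557.60 Cr

557.60 Cr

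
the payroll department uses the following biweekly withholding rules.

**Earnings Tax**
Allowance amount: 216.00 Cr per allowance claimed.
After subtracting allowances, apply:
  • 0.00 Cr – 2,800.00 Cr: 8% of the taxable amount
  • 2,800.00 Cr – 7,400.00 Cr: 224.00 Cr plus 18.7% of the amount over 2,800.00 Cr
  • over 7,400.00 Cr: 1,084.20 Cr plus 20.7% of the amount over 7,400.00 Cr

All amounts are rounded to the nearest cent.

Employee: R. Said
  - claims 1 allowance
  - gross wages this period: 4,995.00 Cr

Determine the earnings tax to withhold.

Earnings Tax: taxable = 4,995.00 Cr − 1×216.00 Cr = 4,779.00 Cr
  224.00 Cr + 18.7% × (4,779.00 Cr − 2,800.00 Cr) = 224.00 Cr + 18.7% × 1,979.00 Cr = 594.07 Cr

594.07 Cr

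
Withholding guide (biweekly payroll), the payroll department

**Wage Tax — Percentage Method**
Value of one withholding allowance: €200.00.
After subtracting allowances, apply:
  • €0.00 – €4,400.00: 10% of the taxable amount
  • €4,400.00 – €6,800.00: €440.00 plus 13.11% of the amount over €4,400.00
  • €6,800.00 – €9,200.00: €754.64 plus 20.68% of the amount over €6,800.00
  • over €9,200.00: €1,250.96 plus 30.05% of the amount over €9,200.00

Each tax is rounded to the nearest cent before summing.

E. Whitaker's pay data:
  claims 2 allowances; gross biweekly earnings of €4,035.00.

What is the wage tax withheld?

Wage Tax: taxable = €4,035.00 − 2×€200.00 = €3,635.00
  10% × €3,635.00 = €363.50

€363.50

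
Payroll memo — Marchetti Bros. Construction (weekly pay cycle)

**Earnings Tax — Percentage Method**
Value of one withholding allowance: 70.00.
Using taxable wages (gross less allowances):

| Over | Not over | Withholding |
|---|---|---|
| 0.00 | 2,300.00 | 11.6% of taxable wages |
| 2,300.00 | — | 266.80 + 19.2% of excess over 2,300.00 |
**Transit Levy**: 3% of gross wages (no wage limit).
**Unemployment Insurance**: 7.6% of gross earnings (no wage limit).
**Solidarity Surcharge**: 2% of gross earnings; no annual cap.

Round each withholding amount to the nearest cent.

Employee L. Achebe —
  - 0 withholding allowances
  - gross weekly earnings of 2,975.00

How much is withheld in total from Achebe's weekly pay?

771.25

Earnings Tax: taxable = 2,975.00
  266.80 + 19.2% × (2,975.00 − 2,300.00) = 266.80 + 19.2% × 675.00 = 396.40
Transit Levy: 3% × 2,975.00 = 89.25
Unemployment Insurance: 7.6% × 2,975.00 = 226.10
Solidarity Surcharge: 2% × 2,975.00 = 59.50
Total: 396.40 + 89.25 + 226.10 + 59.50 = 771.25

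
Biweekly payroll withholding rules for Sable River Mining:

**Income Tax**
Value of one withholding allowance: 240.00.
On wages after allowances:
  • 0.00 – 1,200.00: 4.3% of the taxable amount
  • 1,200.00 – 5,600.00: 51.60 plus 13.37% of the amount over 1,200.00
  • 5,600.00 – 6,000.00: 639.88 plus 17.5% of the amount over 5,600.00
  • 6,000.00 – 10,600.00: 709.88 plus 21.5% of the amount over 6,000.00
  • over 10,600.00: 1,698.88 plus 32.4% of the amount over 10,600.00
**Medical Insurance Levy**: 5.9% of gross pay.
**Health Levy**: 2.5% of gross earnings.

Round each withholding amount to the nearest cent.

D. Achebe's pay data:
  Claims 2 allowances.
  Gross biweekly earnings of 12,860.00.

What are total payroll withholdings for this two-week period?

Income Tax: taxable = 12,860.00 − 2×240.00 = 12,380.00
  1,698.88 + 32.4% × (12,380.00 − 10,600.00) = 1,698.88 + 32.4% × 1,780.00 = 2,275.60
Medical Insurance Levy: 5.9% × 12,860.00 = 758.74
Health Levy: 2.5% × 12,860.00 = 321.50
Total: 2,275.60 + 758.74 + 321.50 = 3,355.84

3,355.84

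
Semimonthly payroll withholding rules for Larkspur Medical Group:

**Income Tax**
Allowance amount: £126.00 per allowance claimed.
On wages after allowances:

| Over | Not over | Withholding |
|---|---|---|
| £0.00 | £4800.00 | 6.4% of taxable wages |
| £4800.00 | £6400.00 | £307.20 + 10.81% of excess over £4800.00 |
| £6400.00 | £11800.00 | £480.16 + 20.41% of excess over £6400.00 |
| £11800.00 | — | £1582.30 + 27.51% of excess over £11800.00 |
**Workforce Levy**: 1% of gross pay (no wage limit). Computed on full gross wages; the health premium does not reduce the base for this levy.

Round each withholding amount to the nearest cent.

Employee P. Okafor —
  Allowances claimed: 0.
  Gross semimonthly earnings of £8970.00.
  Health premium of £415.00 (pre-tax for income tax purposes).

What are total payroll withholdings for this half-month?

£1009.70

Income Tax: taxable = £8970.00 − £415.00 = £8555.00
  £480.16 + 20.41% × (£8555.00 − £6400.00) = £480.16 + 20.41% × £2155.00 = £920.00
Workforce Levy: 1% × £8970.00 = £89.70
Total: £920.00 + £89.70 = £1009.70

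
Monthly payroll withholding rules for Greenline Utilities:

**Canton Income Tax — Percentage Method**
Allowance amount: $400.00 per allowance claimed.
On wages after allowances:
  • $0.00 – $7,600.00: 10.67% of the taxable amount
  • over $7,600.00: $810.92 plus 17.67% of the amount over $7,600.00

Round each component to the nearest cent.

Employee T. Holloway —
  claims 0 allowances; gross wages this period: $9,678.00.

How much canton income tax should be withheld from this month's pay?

$1,178.10

Canton Income Tax: taxable = $9,678.00
  $810.92 + 17.67% × ($9,678.00 − $7,600.00) = $810.92 + 17.67% × $2,078.00 = $1,178.10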